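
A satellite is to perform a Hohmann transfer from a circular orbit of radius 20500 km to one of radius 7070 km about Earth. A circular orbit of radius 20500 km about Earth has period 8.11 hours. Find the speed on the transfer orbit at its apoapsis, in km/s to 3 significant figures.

v = 3.16 km/s

From Kepler's third law T² = 4π²r³/μ at r = 20500 km, T = 8.11 hours = 8.11 × 3600 s = 29196 s: μ = 4π²r³/T² = 3.99002×10^5 km³/s².
Semi-major axis of the transfer orbit: a_t = (20500 + 7070)/2 = 13785 km.
The apoapsis of the transfer ellipse is at r = 20500 km.
Vis-viva: v = √[μ(2/r − 1/a_t)] = √[3.99002×10^5 × (2/20500 − 1/13785)] = 3.159 km/s.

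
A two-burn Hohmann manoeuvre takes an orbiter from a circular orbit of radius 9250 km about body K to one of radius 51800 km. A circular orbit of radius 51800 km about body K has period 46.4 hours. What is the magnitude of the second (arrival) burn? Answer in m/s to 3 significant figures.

From Kepler's third law T² = 4π²r³/μ at r = 51800 km, T = 46.4 hours = 46.4 × 3600 s = 1.6704×10^5 s: μ = 4π²r³/T² = 1.96656×10^5 km³/s².
The Hohmann ellipse has a_t = (r₁ + r₂)/2 = 30525 km.
Circular speed at r = 51800 km: v_c = √(μ/r) = 1.94845 km/s.
Transfer-orbit speed at the same r (vis-viva, a = a_t): v_t = √[μ(2/r − 1/a_t)] = 1.07259 km/s.
Δv₂ = |v_t − v_c| = |1.07259 − 1.94845| = 0.8759 km/s.

Δv₂ = 876 m/s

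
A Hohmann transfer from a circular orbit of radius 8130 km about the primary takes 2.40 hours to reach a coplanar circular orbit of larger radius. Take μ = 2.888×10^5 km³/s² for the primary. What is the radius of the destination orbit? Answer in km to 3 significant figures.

r₂ = 17800 km

Transfer time t = 2.40 hours = 8640 s, and t = π√(a_t³/μ).
So a_t = (μ t²/π²)^(1/3) = (2.888×10^5 × (8640)² / π²)^(1/3) = 12975 km.
Since a_t = (r₁ + r₂)/2, r₂ = 2a_t − r₁ = 2×12975 − 8130 = 17820 km.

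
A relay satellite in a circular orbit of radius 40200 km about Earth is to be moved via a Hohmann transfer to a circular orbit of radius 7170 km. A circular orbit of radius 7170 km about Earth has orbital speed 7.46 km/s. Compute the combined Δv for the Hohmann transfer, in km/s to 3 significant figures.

From the circular-orbit relation v² = μ/r at r = 7170 km: μ = v²r = (7.46)² × 7170 = 3.99022×10^5 km³/s².
The Hohmann ellipse has a_t = (r₁ + r₂)/2 = 23685 km.
Circular speed at r₁: v₁ = √(μ/r₁) = √(3.99022×10^5/40200) = 3.1505 km/s.
Transfer-orbit speed at r₁ (vis-viva equation): v_a = √[μ(2/r₁ − 1/a_t)] = 1.7334 km/s.
First burn Δv₁ = |v_a − v₁| = 1.417 km/s.
At r₂, v₂ = √(μ/r₂) = 7.460 km/s.
Transfer-orbit speed at r₂: v_p = √[μ(2/r₂ − 1/a_t)] = 9.719 km/s.
Second burn Δv₂ = |v₂ − v_p| = 2.259 km/s.
Δv = Δv₁ + Δv₂ = 1.417 + 2.259 = 3.676 km/s.

Δv = 3.68 km/s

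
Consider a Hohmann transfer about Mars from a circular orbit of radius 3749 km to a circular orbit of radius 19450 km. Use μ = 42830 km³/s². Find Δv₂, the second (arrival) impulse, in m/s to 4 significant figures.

Semi-major axis of the transfer orbit: a_t = (3749 + 19450)/2 = 11599.5 km.
On the circular orbit at r = 19450 km, v_c = √(μ/r) = 1.4839 km/s.
Vis-viva on the transfer ellipse at r = 19450 km gives v_t = √[μ(2/r − 1/a_t)] = 0.84363 km/s.
Δv₂ = |v_t − v_c| = |0.84363 − 1.4839| = 0.6403 km/s.

Δv₂ = 640.3 m/s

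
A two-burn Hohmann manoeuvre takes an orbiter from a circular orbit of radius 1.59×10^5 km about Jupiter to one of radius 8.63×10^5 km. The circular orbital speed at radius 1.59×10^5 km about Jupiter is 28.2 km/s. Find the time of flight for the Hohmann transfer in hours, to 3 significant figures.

t = 28.3 hours

From the circular-orbit relation v² = μ/r at r = 1.59×10^5 km: μ = v²r = (28.2)² × 1.59×10^5 = 1.26443×10^8 km³/s².
The Hohmann ellipse has a_t = (r₁ + r₂)/2 = 5.110×10^5 km.
Half the transfer-orbit period gives t = π√(a_t³/μ) = 1.0205×10^5 s.
Converting: 1.0205×10^5 s ÷ 3600 s/hour = 28.3 hours.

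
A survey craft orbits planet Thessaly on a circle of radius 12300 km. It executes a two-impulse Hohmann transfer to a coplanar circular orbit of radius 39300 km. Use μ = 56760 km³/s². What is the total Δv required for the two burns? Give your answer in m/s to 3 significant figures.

Δv = 875 m/s

Transfer-ellipse semi-major axis a_t = (r₁ + r₂)/2 = (12300 + 39300)/2 = 25800 km.
At r₁ the circular-orbit speed is v₁ = √(μ/r₁) = 2.1482 km/s.
On the transfer ellipse at r₁, vis-viva gives v_p = √[μ(2/r₁ − 1/a_t)] = 2.6513 km/s.
First burn Δv₁ = |v_p − v₁| = 0.5031 km/s.
Circular speed at r₂: v₂ = √(μ/r₂) = 1.2018 km/s.
Transfer-orbit speed at r₂: v_a = √[μ(2/r₂ − 1/a_t)] = 0.82979 km/s.
Second burn Δv₂ = |v₂ − v_a| = 0.3720 km/s.
Δv = Δv₁ + Δv₂ = 0.5031 + 0.3720 = 0.8751 km/s.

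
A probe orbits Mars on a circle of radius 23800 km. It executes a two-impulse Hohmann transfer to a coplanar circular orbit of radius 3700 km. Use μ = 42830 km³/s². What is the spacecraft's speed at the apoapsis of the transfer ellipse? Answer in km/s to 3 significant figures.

The Hohmann ellipse has a_t = (r₁ + r₂)/2 = 13750 km.
The apoapsis of the transfer ellipse is at r = 23800 km.
From the vis-viva equation, v = √[μ(2/r − 1/a_t)] = 0.6959 km/s.

v = 0.696 km/s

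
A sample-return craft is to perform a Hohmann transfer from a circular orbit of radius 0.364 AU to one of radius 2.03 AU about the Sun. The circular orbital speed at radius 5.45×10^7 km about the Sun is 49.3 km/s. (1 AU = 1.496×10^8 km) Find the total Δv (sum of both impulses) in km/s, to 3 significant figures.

From the circular-orbit relation v² = μ/r at r = 5.45×10^7 km: μ = v²r = (49.3)² × 5.45×10^7 = 1.32462×10^11 km³/s².
In km: r₁ = 0.364 × 1.496×10^8 = 5.44544×10^7 km; r₂ = 2.03 × 1.496×10^8 = 3.03688×10^8 km.
Semi-major axis of the transfer orbit: a_t = (5.44544×10^7 + 3.03688×10^8)/2 = 1.790712×10^8 km.
Circular speed at r₁: v₁ = √(μ/r₁) = √(1.32462×10^11/5.44544×10^7) = 49.32 km/s.
Transfer-orbit speed at r₁ (vis-viva equation): v_p = √[μ(2/r₁ − 1/a_t)] = 64.23 km/s.
First burn Δv₁ = |v_p − v₁| = 14.91 km/s.
Circular speed at r₂: v₂ = √(μ/r₂) = 20.885 km/s.
Transfer-orbit speed at r₂: v_a = √[μ(2/r₂ − 1/a_t)] = 11.517 km/s.
Second burn Δv₂ = |v₂ − v_a| = 9.368 km/s.
Δv = Δv₁ + Δv₂ = 14.91 + 9.368 = 24.28 km/s.

Δv = 24.3 km/s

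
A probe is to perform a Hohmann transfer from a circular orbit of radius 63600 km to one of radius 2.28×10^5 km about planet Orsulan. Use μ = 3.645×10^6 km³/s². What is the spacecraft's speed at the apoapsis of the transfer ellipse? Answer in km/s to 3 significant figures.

Transfer-ellipse semi-major axis a_t = (r₁ + r₂)/2 = (63600 + 2.280×10^5)/2 = 1.458×10^5 km.
The apoapsis of the transfer ellipse is at r = 2.280×10^5 km.
Vis-viva: v = √[μ(2/r − 1/a_t)] = √[3.645×10^6 × (2/2.280×10^5 − 1/1.458×10^5)] = 2.641 km/s.

v = 2.64 km/s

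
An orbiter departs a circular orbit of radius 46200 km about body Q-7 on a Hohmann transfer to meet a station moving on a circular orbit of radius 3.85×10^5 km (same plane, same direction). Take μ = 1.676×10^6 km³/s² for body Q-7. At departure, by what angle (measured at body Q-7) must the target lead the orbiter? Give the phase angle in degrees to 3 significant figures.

Semi-major axis of the transfer orbit: a_t = (46200 + 3.850×10^5)/2 = 2.156×10^5 km.
The half-period of the transfer ellipse is t = π√(a_t³/μ) = 2.4293×10^5 s.
The target's mean motion on its circular orbit is ω₂ = √(μ/r₂³) = 5.4193×10^-6 rad/s.
Angle swept by the target during transfer: ω₂·t = 1.3165 rad = 75.43°.
The orbiter traverses 180° on the transfer ellipse, so the target must lead by 180° − 75.43° = 105°.

φ = 105°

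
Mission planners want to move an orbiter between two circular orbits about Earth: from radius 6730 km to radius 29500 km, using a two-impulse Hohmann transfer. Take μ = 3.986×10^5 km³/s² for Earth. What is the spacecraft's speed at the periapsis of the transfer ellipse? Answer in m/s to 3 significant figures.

v = 9820 m/s

Transfer-ellipse semi-major axis a_t = (r₁ + r₂)/2 = (6730 + 29500)/2 = 18115 km.
The periapsis of the transfer ellipse is at r = 6730 km.
From the vis-viva equation, v = √[μ(2/r − 1/a_t)] = 9.821 km/s.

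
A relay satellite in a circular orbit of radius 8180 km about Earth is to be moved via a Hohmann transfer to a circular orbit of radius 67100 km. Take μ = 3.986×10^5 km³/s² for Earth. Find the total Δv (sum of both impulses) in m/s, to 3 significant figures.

Δv = 3640 m/s

Transfer-ellipse semi-major axis a_t = (r₁ + r₂)/2 = (8180 + 67100)/2 = 37640 km.
At r₁ the circular-orbit speed is v₁ = √(μ/r₁) = 6.9806 km/s.
Transfer-orbit speed at r₁ (vis-viva): v_p = √[μ(2/r₁ − 1/a_t)] = 9.3203 km/s.
First burn Δv₁ = |v_p − v₁| = 2.340 km/s.
At r₂, v₂ = √(μ/r₂) = 2.437 km/s.
Transfer-orbit speed at r₂: v_a = √[μ(2/r₂ − 1/a_t)] = 1.136 km/s.
Second burn Δv₂ = |v₂ − v_a| = 1.301 km/s.
Total Δv = Δv₁ + Δv₂ = 3.641 km/s.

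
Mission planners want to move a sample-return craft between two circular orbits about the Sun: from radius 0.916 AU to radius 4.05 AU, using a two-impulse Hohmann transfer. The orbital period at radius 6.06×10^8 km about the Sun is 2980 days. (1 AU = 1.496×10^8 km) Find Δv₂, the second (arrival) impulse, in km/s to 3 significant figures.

From Kepler's third law T² = 4π²r³/μ at r = 6.06×10^8 km, T = 2980 days = 2980 × 86400 s = 2.57472×10^8 s: μ = 4π²r³/T² = 1.32531×10^11 km³/s².
In km: r₁ = 0.916 × 1.496×10^8 = 1.370336×10^8 km; r₂ = 4.05 × 1.496×10^8 = 6.0588×10^8 km.
Transfer-ellipse semi-major axis a_t = (r₁ + r₂)/2 = (1.370336×10^8 + 6.0588×10^8)/2 = 3.714568×10^8 km.
Circular speed at r = 6.0588×10^8 km: v_c = √(μ/r) = 14.79 km/s.
Vis-viva on the transfer ellipse at r = 6.0588×10^8 km gives v_t = √[μ(2/r − 1/a_t)] = 8.983 km/s.
Δv₂ = |v_t − v_c| = |8.983 − 14.79| = 5.807 km/s.

Δv₂ = 5.81 km/s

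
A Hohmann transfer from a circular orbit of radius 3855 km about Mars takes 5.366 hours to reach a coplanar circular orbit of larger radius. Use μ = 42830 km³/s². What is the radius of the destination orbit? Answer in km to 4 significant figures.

Transfer time t = 5.366 hours = 19317.6 s, and t = π√(a_t³/μ).
So a_t = (μ t²/π²)^(1/3) = (42830 × (19317.6)² / π²)^(1/3) = 11743 km.
Since a_t = (r₁ + r₂)/2, r₂ = 2a_t − r₁ = 2×11743 − 3855 = 19631 km.

r₂ = 19630 km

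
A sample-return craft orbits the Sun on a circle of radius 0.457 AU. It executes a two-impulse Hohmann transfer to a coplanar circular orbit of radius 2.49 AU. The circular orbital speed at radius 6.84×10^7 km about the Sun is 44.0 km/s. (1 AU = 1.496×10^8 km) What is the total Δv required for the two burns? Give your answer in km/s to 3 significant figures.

From the circular-orbit relation v² = μ/r at r = 6.84×10^7 km: μ = v²r = (44.0)² × 6.84×10^7 = 1.32422×10^11 km³/s².
In km: r₁ = 0.457 × 1.496×10^8 = 6.83672×10^7 km; r₂ = 2.49 × 1.496×10^8 = 3.72504×10^8 km.
The Hohmann ellipse has a_t = (r₁ + r₂)/2 = 2.204356×10^8 km.
Circular speed at r₁: v₁ = √(μ/r₁) = √(1.32422×10^11/6.83672×10^7) = 44.01 km/s.
Transfer-orbit speed at r₁ (vis-viva equation): v_p = √[μ(2/r₁ − 1/a_t)] = 57.21 km/s.
First burn Δv₁ = |v_p − v₁| = 13.20 km/s.
At r₂, v₂ = √(μ/r₂) = 18.8545 km/s.
Transfer-orbit speed at r₂: v_a = √[μ(2/r₂ − 1/a_t)] = 10.5002 km/s.
Second burn Δv₂ = |v₂ − v_a| = 8.354 km/s.
Δv = Δv₁ + Δv₂ = 13.20 + 8.354 = 21.55 km/s.

Δv = 21.6 km/s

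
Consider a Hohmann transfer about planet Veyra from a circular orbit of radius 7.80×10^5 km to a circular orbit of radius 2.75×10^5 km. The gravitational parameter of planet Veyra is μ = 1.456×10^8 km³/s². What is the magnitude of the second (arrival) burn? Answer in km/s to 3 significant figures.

The Hohmann ellipse has a_t = (r₁ + r₂)/2 = 5.275×10^5 km.
On the circular orbit at r = 2.750×10^5 km, v_c = √(μ/r) = 23.01 km/s.
Vis-viva on the transfer ellipse at r = 2.750×10^5 km gives v_t = √[μ(2/r − 1/a_t)] = 27.98 km/s.
Δv₂ = |v_t − v_c| = |27.98 − 23.01| = 4.970 km/s.

Δv₂ = 4.97 km/s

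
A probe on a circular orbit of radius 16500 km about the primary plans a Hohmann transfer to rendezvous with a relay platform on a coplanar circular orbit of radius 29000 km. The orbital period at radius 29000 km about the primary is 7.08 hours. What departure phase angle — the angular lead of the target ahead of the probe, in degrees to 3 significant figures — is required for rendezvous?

φ = 54.9°

From Kepler's third law T² = 4π²r³/μ at r = 29000 km, T = 7.08 hours = 7.08 × 3600 s = 25488 s: μ = 4π²r³/T² = 1.48212×10^6 km³/s².
Semi-major axis of the transfer orbit: a_t = (16500 + 29000)/2 = 22750 km.
Transfer time t = π√(a_t³/μ) = 8855 s.
Target angular speed ω₂ = √(μ/r₂³) = 2.465×10^-4 rad/s.
Angle swept by the target during transfer: ω₂·t = 2.183 rad = 125.1°.
The probe traverses 180° on the transfer ellipse, so the target must lead by 180° − 125.1° = 54.9°.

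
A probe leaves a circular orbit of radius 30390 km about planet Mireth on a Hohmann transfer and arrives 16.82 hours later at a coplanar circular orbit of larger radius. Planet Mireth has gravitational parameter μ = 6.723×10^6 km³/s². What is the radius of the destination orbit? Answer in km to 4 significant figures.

Transfer time t = 16.82 hours = 60552 s, and t = π√(a_t³/μ).
So a_t = (μ t²/π²)^(1/3) = (6.723×10^6 × (60552)² / π²)^(1/3) = 1.3568×10^5 km.
Since a_t = (r₁ + r₂)/2, r₂ = 2a_t − r₁ = 2×1.3568×10^5 − 30390 = 2.4097×10^5 km.

r₂ = 2.410×10^5 km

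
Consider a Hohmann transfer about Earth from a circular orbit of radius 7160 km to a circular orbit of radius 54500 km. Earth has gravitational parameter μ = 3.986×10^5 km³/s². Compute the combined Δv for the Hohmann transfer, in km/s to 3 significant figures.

Transfer-ellipse semi-major axis a_t = (r₁ + r₂)/2 = (7160 + 54500)/2 = 30830 km.
At r₁ the circular-orbit speed is v₁ = √(μ/r₁) = 7.461 km/s.
On the transfer ellipse at r₁, vis-viva equation gives v_p = √[μ(2/r₁ − 1/a_t)] = 9.920 km/s.
First burn Δv₁ = |v_p − v₁| = 2.459 km/s.
Circular speed at r₂: v₂ = √(μ/r₂) = 2.704 km/s.
Transfer-orbit speed at r₂: v_a = √[μ(2/r₂ − 1/a_t)] = 1.303 km/s.
Second burn Δv₂ = |v₂ − v_a| = 1.401 km/s.
Total Δv = Δv₁ + Δv₂ = 3.860 km/s.

Δv = 3.86 km/s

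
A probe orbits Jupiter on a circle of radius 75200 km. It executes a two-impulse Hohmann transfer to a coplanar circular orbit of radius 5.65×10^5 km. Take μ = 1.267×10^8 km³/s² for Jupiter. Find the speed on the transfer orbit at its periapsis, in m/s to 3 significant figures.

Transfer-ellipse semi-major axis a_t = (r₁ + r₂)/2 = (75200 + 5.650×10^5)/2 = 3.201×10^5 km.
The periapsis of the transfer ellipse is at r = 75200 km.
From the vis-viva equation, v = √[μ(2/r − 1/a_t)] = 54.53 km/s.

v = 54500 m/s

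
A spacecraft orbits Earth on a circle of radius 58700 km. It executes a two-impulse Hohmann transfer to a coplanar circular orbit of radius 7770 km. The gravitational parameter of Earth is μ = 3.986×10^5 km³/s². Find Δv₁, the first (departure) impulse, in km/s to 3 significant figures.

Δv₁ = 1.35 km/s

Semi-major axis of the transfer orbit: a_t = (58700 + 7770)/2 = 33235 km.
On the circular orbit at r = 58700 km, v_c = √(μ/r) = 2.606 km/s.
Vis-viva on the transfer ellipse at r = 58700 km gives v_t = √[μ(2/r − 1/a_t)] = 1.260 km/s.
Δv₁ = |v_t − v_c| = |1.260 − 2.606| = 1.346 km/s.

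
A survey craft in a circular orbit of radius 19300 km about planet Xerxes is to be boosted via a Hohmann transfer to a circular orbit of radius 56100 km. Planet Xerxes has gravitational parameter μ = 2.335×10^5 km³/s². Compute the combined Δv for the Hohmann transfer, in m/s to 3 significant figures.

Semi-major axis of the transfer orbit: a_t = (19300 + 56100)/2 = 37700 km.
At r₁ the circular-orbit speed is v₁ = √(μ/r₁) = 3.4783 km/s.
On the transfer ellipse at r₁, v² = μ(2/r − 1/a) gives v_p = √[μ(2/r₁ − 1/a_t)] = 4.2430 km/s.
First burn Δv₁ = |v_p − v₁| = 0.7647 km/s.
Circular speed at r₂: v₂ = √(μ/r₂) = 2.0401 km/s.
Transfer-orbit speed at r₂: v_a = √[μ(2/r₂ − 1/a_t)] = 1.4597 km/s.
Second burn Δv₂ = |v₂ − v_a| = 0.5804 km/s.
Δv = Δv₁ + Δv₂ = 0.7647 + 0.5804 = 1.345 km/s.

Δv = 1350 m/s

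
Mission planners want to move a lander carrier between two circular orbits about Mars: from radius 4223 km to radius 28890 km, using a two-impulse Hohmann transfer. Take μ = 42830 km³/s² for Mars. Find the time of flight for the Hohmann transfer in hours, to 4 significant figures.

Semi-major axis of the transfer orbit: a_t = (4223 + 28890)/2 = 16556.5 km.
Half the transfer-orbit period gives t = π√(a_t³/μ) = 32340 s.
Converting: 32340 s ÷ 3600 s/hour = 8.983 hours.

t = 8.983 hours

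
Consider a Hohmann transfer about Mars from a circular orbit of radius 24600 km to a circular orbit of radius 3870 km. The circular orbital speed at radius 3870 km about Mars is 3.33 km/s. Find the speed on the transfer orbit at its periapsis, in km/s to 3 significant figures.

v = 4.38 km/s

From the circular-orbit relation v² = μ/r at r = 3870 km: μ = v²r = (3.33)² × 3870 = 42914.0 km³/s².
Transfer-ellipse semi-major axis a_t = (r₁ + r₂)/2 = (24600 + 3870)/2 = 14235 km.
At periapsis, r = 3870 km.
Vis-viva: v = √[μ(2/r − 1/a_t)] = √[42914.0 × (2/3870 − 1/14235)] = 4.378 km/s.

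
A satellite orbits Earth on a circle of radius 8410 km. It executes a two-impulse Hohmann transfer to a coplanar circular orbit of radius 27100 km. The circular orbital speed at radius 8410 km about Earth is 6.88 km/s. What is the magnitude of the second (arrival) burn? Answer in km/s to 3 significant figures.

Δv₂ = 1.19 km/s

From the circular-orbit relation v² = μ/r at r = 8410 km: μ = v²r = (6.88)² × 8410 = 3.98082×10^5 km³/s².
The Hohmann ellipse has a_t = (r₁ + r₂)/2 = 17755 km.
Circular speed at r = 27100 km: v_c = √(μ/r) = 3.833 km/s.
Vis-viva on the transfer ellipse at r = 27100 km gives v_t = √[μ(2/r − 1/a_t)] = 2.638 km/s.
Δv₂ = |v_t − v_c| = |2.638 − 3.833| = 1.195 km/s.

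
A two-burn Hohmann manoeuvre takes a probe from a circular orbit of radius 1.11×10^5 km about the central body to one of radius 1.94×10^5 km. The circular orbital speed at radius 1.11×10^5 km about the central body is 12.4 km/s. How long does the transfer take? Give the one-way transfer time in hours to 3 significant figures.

From the circular-orbit relation v² = μ/r at r = 1.11×10^5 km: μ = v²r = (12.4)² × 1.11×10^5 = 1.70674×10^7 km³/s².
Transfer-ellipse semi-major axis a_t = (r₁ + r₂)/2 = (1.110×10^5 + 1.940×10^5)/2 = 1.525×10^5 km.
Half the transfer-orbit period gives t = π√(a_t³/μ) = 45290 s.
Converting: 45290 s ÷ 3600 s/hour = 12.6 hours.

t = 12.6 hours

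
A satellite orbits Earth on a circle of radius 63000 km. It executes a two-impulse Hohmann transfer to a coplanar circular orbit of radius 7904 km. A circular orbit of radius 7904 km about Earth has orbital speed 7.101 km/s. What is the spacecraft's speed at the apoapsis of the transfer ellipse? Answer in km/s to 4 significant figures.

v = 1.188 km/s

From the circular-orbit relation v² = μ/r at r = 7904 km: μ = v²r = (7.101)² × 7904 = 3.98553×10^5 km³/s².
Transfer-ellipse semi-major axis a_t = (r₁ + r₂)/2 = (63000 + 7904)/2 = 35452 km.
At apoapsis, r = 63000 km.
Vis-viva: v = √[μ(2/r − 1/a_t)] = √[3.98553×10^5 × (2/63000 − 1/35452)] = 1.188 km/s.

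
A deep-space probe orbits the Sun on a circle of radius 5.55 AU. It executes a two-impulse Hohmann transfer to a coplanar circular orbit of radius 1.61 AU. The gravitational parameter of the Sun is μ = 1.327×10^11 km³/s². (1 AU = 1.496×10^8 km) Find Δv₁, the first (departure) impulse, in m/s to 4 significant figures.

Δv₁ = 4164 m/s

In km: r₁ = 5.55 × 1.496×10^8 = 8.3028×10^8 km; r₂ = 1.61 × 1.496×10^8 = 2.40856×10^8 km.
Transfer-ellipse semi-major axis a_t = (r₁ + r₂)/2 = (8.3028×10^8 + 2.40856×10^8)/2 = 5.35568×10^8 km.
Circular speed at r = 8.3028×10^8 km: v_c = √(μ/r) = 12.642 km/s.
Transfer-orbit speed at the same r (vis-viva, a = a_t): v_t = √[μ(2/r − 1/a_t)] = 8.4780 km/s.
Δv₁ = |v_t − v_c| = |8.4780 − 12.642| = 4.164 km/s.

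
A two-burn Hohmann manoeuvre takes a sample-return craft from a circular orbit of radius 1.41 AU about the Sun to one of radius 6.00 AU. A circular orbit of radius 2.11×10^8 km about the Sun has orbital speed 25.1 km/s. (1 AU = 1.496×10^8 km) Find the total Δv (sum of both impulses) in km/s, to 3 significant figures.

Δv = 11.5 km/s

From the circular-orbit relation v² = μ/r at r = 2.11×10^8 km: μ = v²r = (25.1)² × 2.11×10^8 = 1.32932×10^11 km³/s².
In km: r₁ = 1.41 × 1.496×10^8 = 2.10936×10^8 km; r₂ = 6.00 × 1.496×10^8 = 8.976×10^8 km.
Semi-major axis of the transfer orbit: a_t = (2.10936×10^8 + 8.976×10^8)/2 = 5.54268×10^8 km.
Circular speed at r₁: v₁ = √(μ/r₁) = √(1.32932×10^11/2.10936×10^8) = 25.1038 km/s.
Transfer-orbit speed at r₁ (v² = μ(2/r − 1/a)): v_p = √[μ(2/r₁ − 1/a_t)] = 31.9463 km/s.
First burn Δv₁ = |v_p − v₁| = 6.8425 km/s.
At r₂, v₂ = √(μ/r₂) = 12.1695 km/s.
Transfer-orbit speed at r₂: v_a = √[μ(2/r₂ − 1/a_t)] = 7.50739 km/s.
Second burn Δv₂ = |v₂ − v_a| = 4.6621 km/s.
Δv = Δv₁ + Δv₂ = 6.8425 + 4.6621 = 11.50 km/s.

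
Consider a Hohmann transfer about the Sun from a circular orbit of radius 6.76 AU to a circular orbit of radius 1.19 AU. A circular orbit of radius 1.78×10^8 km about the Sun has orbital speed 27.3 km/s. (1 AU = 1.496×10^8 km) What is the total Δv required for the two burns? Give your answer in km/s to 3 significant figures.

Δv = 13.5 km/s

From the circular-orbit relation v² = μ/r at r = 1.78×10^8 km: μ = v²r = (27.3)² × 1.78×10^8 = 1.32662×10^11 km³/s².
In km: r₁ = 6.76 × 1.496×10^8 = 1.011296×10^9 km; r₂ = 1.19 × 1.496×10^8 = 1.78024×10^8 km.
Semi-major axis of the transfer orbit: a_t = (1.011296×10^9 + 1.78024×10^8)/2 = 5.9466×10^8 km.
At r₁ the circular-orbit speed is v₁ = √(μ/r₁) = 11.4534 km/s.
On the transfer ellipse at r₁, vis-viva gives v_a = √[μ(2/r₁ − 1/a_t)] = 6.26669 km/s.
First burn Δv₁ = |v_a − v₁| = 5.187 km/s.
Circular speed at r₂: v₂ = √(μ/r₂) = 27.298 km/s.
Transfer-orbit speed at r₂: v_p = √[μ(2/r₂ − 1/a_t)] = 35.599 km/s.
Second burn Δv₂ = |v₂ − v_p| = 8.301 km/s.
Total Δv = Δv₁ + Δv₂ = 13.49 km/s.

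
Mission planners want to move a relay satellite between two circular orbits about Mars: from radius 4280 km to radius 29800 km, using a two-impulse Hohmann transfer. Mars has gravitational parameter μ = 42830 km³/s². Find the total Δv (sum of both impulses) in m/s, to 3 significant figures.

Δv = 1620 m/s

The Hohmann ellipse has a_t = (r₁ + r₂)/2 = 17040 km.
Circular speed at r₁: v₁ = √(μ/r₁) = √(42830/4280) = 3.163 km/s.
On the transfer ellipse at r₁, v² = μ(2/r − 1/a) gives v_p = √[μ(2/r₁ − 1/a_t)] = 4.183 km/s.
First burn Δv₁ = |v_p − v₁| = 1.020 km/s.
At r₂, v₂ = √(μ/r₂) = 1.19885 km/s.
Transfer-orbit speed at r₂: v_a = √[μ(2/r₂ − 1/a_t)] = 0.600832 km/s.
Second burn Δv₂ = |v₂ − v_a| = 0.5980 km/s.
Total Δv = Δv₁ + Δv₂ = 1.618 km/s.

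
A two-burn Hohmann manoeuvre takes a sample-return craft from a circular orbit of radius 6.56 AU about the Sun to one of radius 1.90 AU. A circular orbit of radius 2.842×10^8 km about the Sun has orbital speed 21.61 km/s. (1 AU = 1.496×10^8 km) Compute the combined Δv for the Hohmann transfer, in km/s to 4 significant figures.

From the circular-orbit relation v² = μ/r at r = 2.842×10^8 km: μ = v²r = (21.61)² × 2.842×10^8 = 1.32719×10^11 km³/s².
In km: r₁ = 6.56 × 1.496×10^8 = 9.81376×10^8 km; r₂ = 1.90 × 1.496×10^8 = 2.8424×10^8 km.
The Hohmann ellipse has a_t = (r₁ + r₂)/2 = 6.32808×10^8 km.
Circular speed at r₁: v₁ = √(μ/r₁) = √(1.32719×10^11/9.81376×10^8) = 11.629 km/s.
Transfer-orbit speed at r₁ (vis-viva equation): v_a = √[μ(2/r₁ − 1/a_t)] = 7.7939 km/s.
First burn Δv₁ = |v_a − v₁| = 3.835 km/s.
Circular speed at r₂: v₂ = √(μ/r₂) = 21.6085 km/s.
Transfer-orbit speed at r₂: v_p = √[μ(2/r₂ − 1/a_t)] = 26.9095 km/s.
Second burn Δv₂ = |v₂ − v_p| = 5.301 km/s.
Total Δv = Δv₁ + Δv₂ = 9.136 km/s.

Δv = 9.136 km/s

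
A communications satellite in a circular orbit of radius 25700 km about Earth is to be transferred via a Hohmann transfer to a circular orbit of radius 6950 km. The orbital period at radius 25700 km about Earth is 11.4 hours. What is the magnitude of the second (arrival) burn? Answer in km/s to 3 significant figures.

From Kepler's third law T² = 4π²r³/μ at r = 25700 km, T = 11.4 hours = 11.4 × 3600 s = 41040 s: μ = 4π²r³/T² = 3.97873×10^5 km³/s².
The Hohmann ellipse has a_t = (r₁ + r₂)/2 = 16325 km.
Circular speed at r = 6950 km: v_c = √(μ/r) = 7.566 km/s.
Vis-viva on the transfer ellipse at r = 6950 km gives v_t = √[μ(2/r − 1/a_t)] = 9.493 km/s.
Δv₂ = |v_t − v_c| = |9.493 − 7.566| = 1.927 km/s.

Δv₂ = 1.93 km/s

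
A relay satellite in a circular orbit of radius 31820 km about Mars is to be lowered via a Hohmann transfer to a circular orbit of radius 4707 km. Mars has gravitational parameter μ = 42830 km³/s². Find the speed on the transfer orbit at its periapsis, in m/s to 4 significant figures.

v = 3982 m/s

Semi-major axis of the transfer orbit: a_t = (31820 + 4707)/2 = 18263.5 km.
The periapsis of the transfer ellipse is at r = 4707 km.
Vis-viva: v = √[μ(2/r − 1/a_t)] = √[42830 × (2/4707 − 1/18263.5)] = 3.982 km/s.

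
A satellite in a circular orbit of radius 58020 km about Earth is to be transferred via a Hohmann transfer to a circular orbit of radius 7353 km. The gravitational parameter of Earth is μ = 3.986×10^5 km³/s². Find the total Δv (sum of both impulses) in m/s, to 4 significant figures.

The Hohmann ellipse has a_t = (r₁ + r₂)/2 = 32686.5 km.
At r₁ the circular-orbit speed is v₁ = √(μ/r₁) = 2.621 km/s.
Transfer-orbit speed at r₁ (v² = μ(2/r − 1/a)): v_a = √[μ(2/r₁ − 1/a_t)] = 1.243 km/s.
First burn Δv₁ = |v_a − v₁| = 1.378 km/s.
Circular speed at r₂: v₂ = √(μ/r₂) = 7.3627 km/s.
Transfer-orbit speed at r₂: v_p = √[μ(2/r₂ − 1/a_t)] = 9.8094 km/s.
Second burn Δv₂ = |v₂ − v_p| = 2.447 km/s.
Total Δv = Δv₁ + Δv₂ = 3.825 km/s.

Δv = 3825 m/s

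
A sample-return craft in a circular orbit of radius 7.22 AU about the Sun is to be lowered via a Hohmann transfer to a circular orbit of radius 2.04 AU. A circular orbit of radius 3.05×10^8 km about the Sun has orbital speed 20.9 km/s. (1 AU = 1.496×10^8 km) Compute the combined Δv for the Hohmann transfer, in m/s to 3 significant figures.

From the circular-orbit relation v² = μ/r at r = 3.05×10^8 km: μ = v²r = (20.9)² × 3.05×10^8 = 1.33227×10^11 km³/s².
In km: r₁ = 7.22 × 1.496×10^8 = 1.080112×10^9 km; r₂ = 2.04 × 1.496×10^8 = 3.05184×10^8 km.
The Hohmann ellipse has a_t = (r₁ + r₂)/2 = 6.92648×10^8 km.
Circular speed at r₁: v₁ = √(μ/r₁) = √(1.33227×10^11/1.080112×10^9) = 11.1061 km/s.
On the transfer ellipse at r₁, vis-viva equation gives v_a = √[μ(2/r₁ − 1/a_t)] = 7.37202 km/s.
First burn Δv₁ = |v_a − v₁| = 3.7341 km/s.
Circular speed at r₂: v₂ = √(μ/r₂) = 20.8937 km/s.
Transfer-orbit speed at r₂: v_p = √[μ(2/r₂ − 1/a_t)] = 26.0912 km/s.
Second burn Δv₂ = |v₂ − v_p| = 5.1975 km/s.
Total Δv = Δv₁ + Δv₂ = 8.932 km/s.

Δv = 8930 m/s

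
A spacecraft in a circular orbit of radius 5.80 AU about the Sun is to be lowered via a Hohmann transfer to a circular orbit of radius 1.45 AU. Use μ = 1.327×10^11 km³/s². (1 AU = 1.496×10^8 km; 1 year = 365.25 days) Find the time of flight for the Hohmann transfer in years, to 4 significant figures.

t = 3.451 years

In km: r₁ = 5.80 × 1.496×10^8 = 8.6768×10^8 km; r₂ = 1.45 × 1.496×10^8 = 2.1692×10^8 km.
Semi-major axis of the transfer orbit: a_t = (8.6768×10^8 + 2.1692×10^8)/2 = 5.423×10^8 km.
Half the transfer-orbit period gives t = π√(a_t³/μ) = 1.089×10^8 s.
Converting: 1.089×10^8 s ÷ 3.15576×10^7 s/year (365.25 × 86400) = 3.451 years.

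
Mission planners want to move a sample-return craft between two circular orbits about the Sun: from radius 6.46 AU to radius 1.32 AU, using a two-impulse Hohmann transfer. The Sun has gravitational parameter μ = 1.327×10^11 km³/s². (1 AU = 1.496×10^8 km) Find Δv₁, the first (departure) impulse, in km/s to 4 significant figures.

Δv₁ = 4.892 km/s

In km: r₁ = 6.46 × 1.496×10^8 = 9.66416×10^8 km; r₂ = 1.32 × 1.496×10^8 = 1.97472×10^8 km.
Semi-major axis of the transfer orbit: a_t = (9.66416×10^8 + 1.97472×10^8)/2 = 5.81944×10^8 km.
Circular speed at r = 9.66416×10^8 km: v_c = √(μ/r) = 11.718 km/s.
Transfer-orbit speed at the same r (vis-viva, a = a_t): v_t = √[μ(2/r − 1/a_t)] = 6.8260 km/s.
Δv₁ = |v_t − v_c| = |6.8260 − 11.718| = 4.892 km/s.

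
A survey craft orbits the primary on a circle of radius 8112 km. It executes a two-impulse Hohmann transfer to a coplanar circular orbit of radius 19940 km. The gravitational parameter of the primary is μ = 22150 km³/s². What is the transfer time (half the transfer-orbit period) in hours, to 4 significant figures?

t = 9.740 hours

The Hohmann ellipse has a_t = (r₁ + r₂)/2 = 14026 km.
By Kepler's third law the transfer-orbit period is T = 2π√(a_t³/μ), so t = T/2 = 35064 s.
Converting: 35064 s ÷ 3600 s/hour = 9.740 hours.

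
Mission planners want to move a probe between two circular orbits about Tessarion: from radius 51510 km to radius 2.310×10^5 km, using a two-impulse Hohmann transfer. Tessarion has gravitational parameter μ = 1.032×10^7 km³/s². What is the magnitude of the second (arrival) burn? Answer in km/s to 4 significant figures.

The Hohmann ellipse has a_t = (r₁ + r₂)/2 = 1.41255×10^5 km.
On the circular orbit at r = 2.310×10^5 km, v_c = √(μ/r) = 6.684 km/s.
Transfer-orbit speed at the same r (vis-viva, a = a_t): v_t = √[μ(2/r − 1/a_t)] = 4.036 km/s.
Δv₂ = |v_t − v_c| = |4.036 − 6.684| = 2.648 km/s.

Δv₂ = 2.648 km/s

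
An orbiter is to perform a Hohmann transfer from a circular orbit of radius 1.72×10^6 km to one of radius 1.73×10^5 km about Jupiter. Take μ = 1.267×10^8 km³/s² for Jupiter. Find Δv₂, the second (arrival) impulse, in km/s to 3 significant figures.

Semi-major axis of the transfer orbit: a_t = (1.720×10^6 + 1.730×10^5)/2 = 9.465×10^5 km.
On the circular orbit at r = 1.730×10^5 km, v_c = √(μ/r) = 27.062 km/s.
Transfer-orbit speed at the same r (vis-viva, a = a_t): v_t = √[μ(2/r − 1/a_t)] = 36.481 km/s.
Δv₂ = |v_t − v_c| = |36.481 − 27.062| = 9.419 km/s.

Δv₂ = 9.42 km/s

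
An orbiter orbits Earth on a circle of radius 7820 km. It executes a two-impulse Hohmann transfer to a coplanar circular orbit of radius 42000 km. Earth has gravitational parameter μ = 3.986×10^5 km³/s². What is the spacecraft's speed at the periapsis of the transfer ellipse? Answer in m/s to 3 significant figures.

Semi-major axis of the transfer orbit: a_t = (7820 + 42000)/2 = 24910 km.
At periapsis, r = 7820 km.
Applying v² = μ(2/r − 1/a_t): v = 9.270 km/s.

v = 9270 m/s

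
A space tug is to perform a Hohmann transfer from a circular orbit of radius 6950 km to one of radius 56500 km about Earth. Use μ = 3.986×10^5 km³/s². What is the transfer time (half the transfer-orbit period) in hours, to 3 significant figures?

t = 7.81 hours

Semi-major axis of the transfer orbit: a_t = (6950 + 56500)/2 = 31725 km.
By Kepler's third law the transfer-orbit period is T = 2π√(a_t³/μ), so t = T/2 = 28120 s.
Converting: 28120 s ÷ 3600 s/hour = 7.81 hours.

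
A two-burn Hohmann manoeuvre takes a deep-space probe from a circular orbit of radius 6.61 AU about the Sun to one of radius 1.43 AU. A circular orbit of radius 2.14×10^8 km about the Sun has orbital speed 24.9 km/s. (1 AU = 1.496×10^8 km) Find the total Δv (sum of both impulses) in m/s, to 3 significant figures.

Δv = 11700 m/s

From the circular-orbit relation v² = μ/r at r = 2.14×10^8 km: μ = v²r = (24.9)² × 2.14×10^8 = 1.32682×10^11 km³/s².
In km: r₁ = 6.61 × 1.496×10^8 = 9.88856×10^8 km; r₂ = 1.43 × 1.496×10^8 = 2.13928×10^8 km.
Transfer-ellipse semi-major axis a_t = (r₁ + r₂)/2 = (9.88856×10^8 + 2.13928×10^8)/2 = 6.01392×10^8 km.
Circular speed at r₁: v₁ = √(μ/r₁) = √(1.32682×10^11/9.88856×10^8) = 11.5835 km/s.
Transfer-orbit speed at r₁ (vis-viva equation): v_a = √[μ(2/r₁ − 1/a_t)] = 6.90867 km/s.
First burn Δv₁ = |v_a − v₁| = 4.6748 km/s.
At r₂, v₂ = √(μ/r₂) = 24.9042 km/s.
Transfer-orbit speed at r₂: v_p = √[μ(2/r₂ − 1/a_t)] = 31.9345 km/s.
Second burn Δv₂ = |v₂ − v_p| = 7.0303 km/s.
Total Δv = Δv₁ + Δv₂ = 11.71 km/s.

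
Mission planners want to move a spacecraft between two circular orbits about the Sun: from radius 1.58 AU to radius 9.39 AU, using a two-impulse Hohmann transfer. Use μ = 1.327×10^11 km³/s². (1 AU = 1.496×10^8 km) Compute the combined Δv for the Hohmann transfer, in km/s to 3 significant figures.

In km: r₁ = 1.58 × 1.496×10^8 = 2.36368×10^8 km; r₂ = 9.39 × 1.496×10^8 = 1.404744×10^9 km.
Transfer-ellipse semi-major axis a_t = (r₁ + r₂)/2 = (2.36368×10^8 + 1.404744×10^9)/2 = 8.20556×10^8 km.
Circular speed at r₁: v₁ = √(μ/r₁) = √(1.327×10^11/2.36368×10^8) = 23.694 km/s.
Transfer-orbit speed at r₁ (vis-viva): v_p = √[μ(2/r₁ − 1/a_t)] = 31.002 km/s.
First burn Δv₁ = |v_p − v₁| = 7.308 km/s.
Circular speed at r₂: v₂ = √(μ/r₂) = 9.719 km/s.
Transfer-orbit speed at r₂: v_a = √[μ(2/r₂ − 1/a_t)] = 5.216 km/s.
Second burn Δv₂ = |v₂ − v_a| = 4.503 km/s.
Δv = Δv₁ + Δv₂ = 7.308 + 4.503 = 11.81 km/s.

Δv = 11.8 km/s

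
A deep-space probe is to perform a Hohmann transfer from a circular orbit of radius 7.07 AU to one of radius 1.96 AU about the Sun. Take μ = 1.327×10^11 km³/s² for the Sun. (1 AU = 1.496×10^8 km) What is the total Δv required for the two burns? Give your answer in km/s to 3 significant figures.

Δv = 9.17 km/s

In km: r₁ = 7.07 × 1.496×10^8 = 1.057672×10^9 km; r₂ = 1.96 × 1.496×10^8 = 2.93216×10^8 km.
Transfer-ellipse semi-major axis a_t = (r₁ + r₂)/2 = (1.057672×10^9 + 2.93216×10^8)/2 = 6.75444×10^8 km.
At r₁ the circular-orbit speed is v₁ = √(μ/r₁) = 11.201 km/s.
Transfer-orbit speed at r₁ (vis-viva equation): v_a = √[μ(2/r₁ − 1/a_t)] = 7.3800 km/s.
First burn Δv₁ = |v_a − v₁| = 3.821 km/s.
At r₂, v₂ = √(μ/r₂) = 21.274 km/s.
Transfer-orbit speed at r₂: v_p = √[μ(2/r₂ − 1/a_t)] = 26.621 km/s.
Second burn Δv₂ = |v₂ − v_p| = 5.347 km/s.
Δv = Δv₁ + Δv₂ = 3.821 + 5.347 = 9.168 km/s.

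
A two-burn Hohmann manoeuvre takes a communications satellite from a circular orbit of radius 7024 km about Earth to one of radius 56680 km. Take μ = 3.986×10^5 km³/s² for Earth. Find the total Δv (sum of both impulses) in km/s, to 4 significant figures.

Δv = 3.922 km/s

The Hohmann ellipse has a_t = (r₁ + r₂)/2 = 31852 km.
Circular speed at r₁: v₁ = √(μ/r₁) = √(3.986×10^5/7024) = 7.5331462 km/s.
On the transfer ellipse at r₁, vis-viva gives v_p = √[μ(2/r₁ − 1/a_t)] = 10.049003 km/s.
First burn Δv₁ = |v_p − v₁| = 2.51586 km/s.
Circular speed at r₂: v₂ = √(μ/r₂) = 2.65188 km/s.
Transfer-orbit speed at r₂: v_a = √[μ(2/r₂ − 1/a_t)] = 1.24531 km/s.
Second burn Δv₂ = |v₂ − v_a| = 1.40657 km/s.
Δv = Δv₁ + Δv₂ = 2.51586 + 1.40657 = 3.922 km/s.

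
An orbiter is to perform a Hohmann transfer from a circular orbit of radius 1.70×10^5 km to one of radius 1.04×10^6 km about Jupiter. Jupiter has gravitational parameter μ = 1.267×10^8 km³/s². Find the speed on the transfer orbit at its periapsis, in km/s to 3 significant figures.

v = 35.8 km/s

Semi-major axis of the transfer orbit: a_t = (1.700×10^5 + 1.040×10^6)/2 = 6.050×10^5 km.
At periapsis, r = 1.700×10^5 km.
Vis-viva: v = √[μ(2/r − 1/a_t)] = √[1.267×10^8 × (2/1.700×10^5 − 1/6.050×10^5)] = 35.79 km/s.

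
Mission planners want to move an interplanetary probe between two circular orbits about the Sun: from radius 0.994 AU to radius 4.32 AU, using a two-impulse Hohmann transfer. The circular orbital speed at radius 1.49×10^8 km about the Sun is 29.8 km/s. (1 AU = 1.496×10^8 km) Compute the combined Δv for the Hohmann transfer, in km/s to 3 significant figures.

From the circular-orbit relation v² = μ/r at r = 1.49×10^8 km: μ = v²r = (29.8)² × 1.49×10^8 = 1.32318×10^11 km³/s².
In km: r₁ = 0.994 × 1.496×10^8 = 1.487024×10^8 km; r₂ = 4.32 × 1.496×10^8 = 6.46272×10^8 km.
Transfer-ellipse semi-major axis a_t = (r₁ + r₂)/2 = (1.487024×10^8 + 6.46272×10^8)/2 = 3.974872×10^8 km.
Circular speed at r₁: v₁ = √(μ/r₁) = √(1.32318×10^11/1.487024×10^8) = 29.830 km/s.
On the transfer ellipse at r₁, vis-viva equation gives v_p = √[μ(2/r₁ − 1/a_t)] = 38.036 km/s.
First burn Δv₁ = |v_p − v₁| = 8.206 km/s.
At r₂, v₂ = √(μ/r₂) = 14.309 km/s.
Transfer-orbit speed at r₂: v_a = √[μ(2/r₂ − 1/a_t)] = 8.7518 km/s.
Second burn Δv₂ = |v₂ − v_a| = 5.557 km/s.
Δv = Δv₁ + Δv₂ = 8.206 + 5.557 = 13.76 km/s.

Δv = 13.8 km/s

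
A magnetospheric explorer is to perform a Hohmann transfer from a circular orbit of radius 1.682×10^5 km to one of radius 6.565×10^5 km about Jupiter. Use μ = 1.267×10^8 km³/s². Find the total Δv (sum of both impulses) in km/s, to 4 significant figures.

Transfer-ellipse semi-major axis a_t = (r₁ + r₂)/2 = (1.682×10^5 + 6.565×10^5)/2 = 4.1235×10^5 km.
At r₁ the circular-orbit speed is v₁ = √(μ/r₁) = 27.4458 km/s.
On the transfer ellipse at r₁, vis-viva gives v_p = √[μ(2/r₁ − 1/a_t)] = 34.6306 km/s.
First burn Δv₁ = |v_p − v₁| = 7.1848 km/s.
At r₂, v₂ = √(μ/r₂) = 13.8922 km/s.
Transfer-orbit speed at r₂: v_a = √[μ(2/r₂ − 1/a_t)] = 8.87260 km/s.
Second burn Δv₂ = |v₂ − v_a| = 5.0196 km/s.
Δv = Δv₁ + Δv₂ = 7.1848 + 5.0196 = 12.20 km/s.

Δv = 12.20 km/s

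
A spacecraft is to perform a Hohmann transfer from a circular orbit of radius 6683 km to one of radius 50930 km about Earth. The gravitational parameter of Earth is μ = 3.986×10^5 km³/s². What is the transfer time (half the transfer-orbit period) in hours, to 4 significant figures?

Semi-major axis of the transfer orbit: a_t = (6683 + 50930)/2 = 28806.5 km.
By Kepler's third law the transfer-orbit period is T = 2π√(a_t³/μ), so t = T/2 = 24330 s.
Converting: 24330 s ÷ 3600 s/hour = 6.758 hours.

t = 6.758 hours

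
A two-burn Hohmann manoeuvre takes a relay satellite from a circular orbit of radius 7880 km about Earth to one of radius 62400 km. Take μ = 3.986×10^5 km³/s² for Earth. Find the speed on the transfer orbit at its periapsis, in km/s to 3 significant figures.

Semi-major axis of the transfer orbit: a_t = (7880 + 62400)/2 = 35140 km.
At periapsis, r = 7880 km.
From the vis-viva equation, v = √[μ(2/r − 1/a_t)] = 9.478 km/s.

v = 9.48 km/s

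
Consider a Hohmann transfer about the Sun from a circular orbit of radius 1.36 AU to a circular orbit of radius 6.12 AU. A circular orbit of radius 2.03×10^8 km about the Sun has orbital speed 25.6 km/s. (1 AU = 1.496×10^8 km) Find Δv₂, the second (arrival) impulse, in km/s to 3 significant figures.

Δv₂ = 4.79 km/s

From the circular-orbit relation v² = μ/r at r = 2.03×10^8 km: μ = v²r = (25.6)² × 2.03×10^8 = 1.33038×10^11 km³/s².
In km: r₁ = 1.36 × 1.496×10^8 = 2.03456×10^8 km; r₂ = 6.12 × 1.496×10^8 = 9.15552×10^8 km.
Transfer-ellipse semi-major axis a_t = (r₁ + r₂)/2 = (2.03456×10^8 + 9.15552×10^8)/2 = 5.59504×10^8 km.
Circular speed at r = 9.15552×10^8 km: v_c = √(μ/r) = 12.054 km/s.
Vis-viva on the transfer ellipse at r = 9.15552×10^8 km gives v_t = √[μ(2/r − 1/a_t)] = 7.2691 km/s.
Δv₂ = |v_t − v_c| = |7.2691 − 12.054| = 4.785 km/s.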